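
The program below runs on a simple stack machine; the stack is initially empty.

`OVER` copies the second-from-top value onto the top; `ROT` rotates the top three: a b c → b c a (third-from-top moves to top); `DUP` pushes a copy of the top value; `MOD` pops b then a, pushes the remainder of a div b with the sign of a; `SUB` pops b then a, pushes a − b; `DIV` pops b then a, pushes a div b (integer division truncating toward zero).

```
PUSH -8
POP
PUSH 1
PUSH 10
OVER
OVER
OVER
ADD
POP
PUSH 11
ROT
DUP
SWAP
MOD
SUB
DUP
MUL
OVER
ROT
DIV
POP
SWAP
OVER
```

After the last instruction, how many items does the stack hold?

PUSH -8 -> -8
POP     -> (empty)
PUSH 1  -> 1
PUSH 10 -> 1 10
OVER    -> 1 10 1
OVER    -> 1 10 1 10
OVER    -> 1 10 1 10 1
ADD     -> 1 10 1 11
POP     -> 1 10 1
PUSH 11 -> 1 10 1 11
ROT     -> 1 1 11 10
DUP     -> 1 1 11 10 10
SWAP    -> 1 1 11 10 10
MOD     -> 1 1 11 0
SUB     -> 1 1 11
DUP     -> 1 1 11 11
MUL     -> 1 1 121
OVER    -> 1 1 121 1
ROT     -> 1 121 1 1
DIV     -> 1 121 1
POP     -> 1 121
SWAP    -> 121 1
OVER    -> 121 1 121

3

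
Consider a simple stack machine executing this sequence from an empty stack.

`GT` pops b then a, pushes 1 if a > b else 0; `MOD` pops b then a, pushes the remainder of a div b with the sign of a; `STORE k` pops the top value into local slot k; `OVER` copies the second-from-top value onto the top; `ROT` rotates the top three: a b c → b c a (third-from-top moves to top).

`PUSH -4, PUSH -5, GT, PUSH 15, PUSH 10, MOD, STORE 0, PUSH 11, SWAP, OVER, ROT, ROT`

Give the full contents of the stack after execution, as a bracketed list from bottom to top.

[11, 11, 1]

PUSH -4 -> -4
PUSH -5 -> -4 -5
GT      -> 1
PUSH 15 -> 1 15
PUSH 10 -> 1 15 10
MOD     -> 1 5
STORE 0 -> 1
PUSH 11 -> 1 11
SWAP    -> 11 1
OVER    -> 11 1 11
ROT     -> 1 11 11
ROT     -> 11 11 1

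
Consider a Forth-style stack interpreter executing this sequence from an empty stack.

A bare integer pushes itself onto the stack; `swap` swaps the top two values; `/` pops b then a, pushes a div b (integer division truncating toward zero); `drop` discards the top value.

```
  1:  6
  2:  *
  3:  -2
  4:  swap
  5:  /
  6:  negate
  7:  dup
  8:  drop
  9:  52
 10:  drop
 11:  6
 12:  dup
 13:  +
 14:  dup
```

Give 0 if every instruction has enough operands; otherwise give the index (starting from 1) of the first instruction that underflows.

6 : [6]
*  — needs 2 operands, stack has 1 → underflow

2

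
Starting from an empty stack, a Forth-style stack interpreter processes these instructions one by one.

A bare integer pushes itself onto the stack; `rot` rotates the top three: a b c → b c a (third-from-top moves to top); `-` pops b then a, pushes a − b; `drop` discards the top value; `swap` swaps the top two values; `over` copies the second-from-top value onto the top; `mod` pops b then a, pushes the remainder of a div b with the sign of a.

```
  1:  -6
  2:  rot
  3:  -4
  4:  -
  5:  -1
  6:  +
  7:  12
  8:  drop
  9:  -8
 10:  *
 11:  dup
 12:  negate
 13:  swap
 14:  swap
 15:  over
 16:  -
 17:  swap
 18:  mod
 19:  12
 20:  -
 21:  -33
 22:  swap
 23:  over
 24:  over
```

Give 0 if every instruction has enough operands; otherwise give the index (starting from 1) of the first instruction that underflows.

-6 : -6
rot  — needs 3 operands, stack has 1 → underflow

2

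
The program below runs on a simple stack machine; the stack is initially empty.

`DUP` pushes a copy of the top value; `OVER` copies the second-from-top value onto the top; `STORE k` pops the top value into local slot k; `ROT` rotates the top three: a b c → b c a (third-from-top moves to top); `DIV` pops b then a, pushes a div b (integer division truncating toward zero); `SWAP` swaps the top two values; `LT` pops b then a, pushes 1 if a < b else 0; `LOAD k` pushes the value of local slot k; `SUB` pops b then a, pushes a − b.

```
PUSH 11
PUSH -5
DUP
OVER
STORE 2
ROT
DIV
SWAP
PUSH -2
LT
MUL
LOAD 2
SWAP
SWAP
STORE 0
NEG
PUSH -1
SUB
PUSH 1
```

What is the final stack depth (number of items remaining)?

PUSH 11  11
PUSH -5  11 -5
DUP      11 -5 -5
OVER     11 -5 -5 -5
STORE 2  11 -5 -5
ROT      -5 -5 11
DIV      -5 0
SWAP     0 -5
PUSH -2  0 -5 -2
LT       0 1
MUL      0
LOAD 2   0 -5
SWAP     -5 0
SWAP     0 -5
STORE 0  0
NEG      0
PUSH -1  0 -1
SUB      1
PUSH 1   1 1

2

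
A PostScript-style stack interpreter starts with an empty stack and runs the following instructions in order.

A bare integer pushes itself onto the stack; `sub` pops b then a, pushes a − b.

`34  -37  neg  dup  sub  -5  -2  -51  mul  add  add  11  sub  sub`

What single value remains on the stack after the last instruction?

34  : 34
-37 : 34 -37
neg : 34 37
dup : 34 37 37
sub : 34 0
-5  : 34 0 -5
-2  : 34 0 -5 -2
-51 : 34 0 -5 -2 -51
mul : 34 0 -5 102
add : 34 0 97
add : 34 97
11  : 34 97 11
sub : 34 86
sub : -52

-52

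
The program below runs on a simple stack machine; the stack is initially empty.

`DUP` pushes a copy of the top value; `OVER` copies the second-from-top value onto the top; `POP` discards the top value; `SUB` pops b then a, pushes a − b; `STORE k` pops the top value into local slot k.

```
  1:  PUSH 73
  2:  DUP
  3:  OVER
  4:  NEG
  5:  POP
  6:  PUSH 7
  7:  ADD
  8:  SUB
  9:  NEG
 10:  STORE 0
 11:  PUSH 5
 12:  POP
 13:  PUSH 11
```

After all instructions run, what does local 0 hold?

7

PUSH 73 → 73
DUP     → 73 73
OVER    → 73 73 73
NEG     → 73 73 -73
POP     → 73 73
PUSH 7  → 73 73 7
ADD     → 73 80
SUB     → -7
NEG     → 7
STORE 0 → (empty)
PUSH 5  → 5
POP     → (empty)
PUSH 11 → 11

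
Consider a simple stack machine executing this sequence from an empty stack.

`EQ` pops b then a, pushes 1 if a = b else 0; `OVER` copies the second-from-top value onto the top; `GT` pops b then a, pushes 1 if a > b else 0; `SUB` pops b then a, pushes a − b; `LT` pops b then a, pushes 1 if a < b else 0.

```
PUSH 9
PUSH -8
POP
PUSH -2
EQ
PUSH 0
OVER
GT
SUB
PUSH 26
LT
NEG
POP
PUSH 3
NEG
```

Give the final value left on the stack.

PUSH 9  → [9]
PUSH -8 → [9, -8]
POP     → [9]
PUSH -2 → [9, -2]
EQ      → [0]
PUSH 0  → [0, 0]
OVER    → [0, 0, 0]
GT      → [0, 0]
SUB     → [0]
PUSH 26 → [0, 26]
LT      → [1]
NEG     → [-1]
POP     → []
PUSH 3  → [3]
NEG     → [-3]

-3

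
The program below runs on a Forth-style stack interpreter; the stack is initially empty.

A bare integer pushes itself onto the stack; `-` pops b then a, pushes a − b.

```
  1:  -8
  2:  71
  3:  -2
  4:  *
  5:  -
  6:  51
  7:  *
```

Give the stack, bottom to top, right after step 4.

[-8, -142]

-8 -> -8
71 -> -8 71
-2 -> -8 71 -2
*  -> -8 -142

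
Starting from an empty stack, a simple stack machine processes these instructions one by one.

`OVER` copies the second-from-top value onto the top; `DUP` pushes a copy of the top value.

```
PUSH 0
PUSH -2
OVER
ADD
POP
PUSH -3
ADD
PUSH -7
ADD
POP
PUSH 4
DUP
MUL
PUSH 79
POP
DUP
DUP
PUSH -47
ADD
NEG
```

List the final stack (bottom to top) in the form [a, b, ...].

PUSH 0   → [0]
PUSH -2  → [0, -2]
OVER     → [0, -2, 0]
ADD      → [0, -2]
POP      → [0]
PUSH -3  → [0, -3]
ADD      → [-3]
PUSH -7  → [-3, -7]
ADD      → [-10]
POP      → []
PUSH 4   → [4]
DUP      → [4, 4]
MUL      → [16]
PUSH 79  → [16, 79]
POP      → [16]
DUP      → [16, 16]
DUP      → [16, 16, 16]
PUSH -47 → [16, 16, 16, -47]
ADD      → [16, 16, -31]
NEG      → [16, 16, 31]

[16, 16, 31]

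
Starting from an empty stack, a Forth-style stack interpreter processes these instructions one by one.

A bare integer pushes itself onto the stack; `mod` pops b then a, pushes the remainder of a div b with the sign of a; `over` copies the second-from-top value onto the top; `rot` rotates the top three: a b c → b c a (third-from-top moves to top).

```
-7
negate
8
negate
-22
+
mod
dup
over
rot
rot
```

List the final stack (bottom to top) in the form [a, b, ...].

[7, 7, 7]

-7     -> [-7]
negate -> [7]
8      -> [7, 8]
negate -> [7, -8]
-22    -> [7, -8, -22]
+      -> [7, -30]
mod    -> [7]
dup    -> [7, 7]
over   -> [7, 7, 7]
rot    -> [7, 7, 7]
rot    -> [7, 7, 7]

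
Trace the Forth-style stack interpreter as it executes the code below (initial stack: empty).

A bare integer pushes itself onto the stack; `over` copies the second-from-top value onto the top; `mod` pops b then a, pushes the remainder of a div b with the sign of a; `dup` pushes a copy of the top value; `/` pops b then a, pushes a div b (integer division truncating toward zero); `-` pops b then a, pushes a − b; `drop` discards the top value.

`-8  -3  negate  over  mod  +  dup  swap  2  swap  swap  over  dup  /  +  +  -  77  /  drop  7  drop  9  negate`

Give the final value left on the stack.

-9

-8     : -8
-3     : -8 -3
negate : -8 3
over   : -8 3 -8
mod    : -8 3
+      : -5
dup    : -5 -5
swap   : -5 -5
2      : -5 -5 2
swap   : -5 2 -5
swap   : -5 -5 2
over   : -5 -5 2 -5
dup    : -5 -5 2 -5 -5
/      : -5 -5 2 1
+      : -5 -5 3
+      : -5 -2
-      : -3
77     : -3 77
/      : 0
drop   : (empty)
7      : 7
drop   : (empty)
9      : 9
negate : -9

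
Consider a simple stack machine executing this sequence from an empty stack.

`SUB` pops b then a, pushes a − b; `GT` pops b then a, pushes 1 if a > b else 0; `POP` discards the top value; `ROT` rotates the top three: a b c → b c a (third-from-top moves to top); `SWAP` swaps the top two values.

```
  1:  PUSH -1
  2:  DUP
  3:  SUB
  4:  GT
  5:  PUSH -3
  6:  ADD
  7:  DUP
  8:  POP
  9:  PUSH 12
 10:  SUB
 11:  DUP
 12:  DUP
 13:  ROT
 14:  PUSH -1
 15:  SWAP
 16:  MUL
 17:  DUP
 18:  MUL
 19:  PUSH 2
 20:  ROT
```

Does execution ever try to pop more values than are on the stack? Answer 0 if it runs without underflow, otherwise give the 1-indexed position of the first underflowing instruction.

PUSH -1 → -1
DUP     → -1 -1
SUB     → 0
GT  — needs 2 operands, stack has 1 → underflow

4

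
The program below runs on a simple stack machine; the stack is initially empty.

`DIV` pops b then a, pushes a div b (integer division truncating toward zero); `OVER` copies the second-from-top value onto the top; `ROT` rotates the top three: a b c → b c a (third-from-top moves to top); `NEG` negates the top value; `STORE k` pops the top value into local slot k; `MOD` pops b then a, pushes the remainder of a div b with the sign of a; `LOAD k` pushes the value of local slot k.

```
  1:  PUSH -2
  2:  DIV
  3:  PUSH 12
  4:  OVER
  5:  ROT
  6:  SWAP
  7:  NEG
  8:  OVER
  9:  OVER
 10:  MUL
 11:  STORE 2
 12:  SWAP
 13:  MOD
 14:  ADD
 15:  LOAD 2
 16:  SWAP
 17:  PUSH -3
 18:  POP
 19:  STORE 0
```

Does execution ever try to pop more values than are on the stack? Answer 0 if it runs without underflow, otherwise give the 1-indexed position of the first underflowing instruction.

2

PUSH -2 : -2
DIV  — needs 2 operands, stack has 1 → underflow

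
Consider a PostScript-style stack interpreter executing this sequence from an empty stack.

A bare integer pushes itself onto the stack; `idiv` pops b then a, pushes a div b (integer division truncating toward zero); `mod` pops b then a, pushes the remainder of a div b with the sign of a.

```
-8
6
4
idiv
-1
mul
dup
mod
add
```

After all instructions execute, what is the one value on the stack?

-8   → [-8]
6    → [-8, 6]
4    → [-8, 6, 4]
idiv → [-8, 1]
-1   → [-8, 1, -1]
mul  → [-8, -1]
dup  → [-8, -1, -1]
mod  → [-8, 0]
add  → [-8]

-8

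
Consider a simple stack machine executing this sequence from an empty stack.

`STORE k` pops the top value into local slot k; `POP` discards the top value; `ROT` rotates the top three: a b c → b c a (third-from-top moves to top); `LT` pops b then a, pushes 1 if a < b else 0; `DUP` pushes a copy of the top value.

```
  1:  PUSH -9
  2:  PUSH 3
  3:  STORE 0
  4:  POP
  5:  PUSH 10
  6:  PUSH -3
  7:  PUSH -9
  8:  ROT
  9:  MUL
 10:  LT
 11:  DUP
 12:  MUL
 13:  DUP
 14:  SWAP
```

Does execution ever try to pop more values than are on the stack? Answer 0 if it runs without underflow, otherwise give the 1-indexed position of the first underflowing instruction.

PUSH -9 -> -9
PUSH 3  -> -9 3
STORE 0 -> -9
POP     -> (empty)
PUSH 10 -> 10
PUSH -3 -> 10 -3
PUSH -9 -> 10 -3 -9
ROT     -> -3 -9 10
MUL     -> -3 -90
LT      -> 0
DUP     -> 0 0
MUL     -> 0
DUP     -> 0 0
SWAP    -> 0 0

0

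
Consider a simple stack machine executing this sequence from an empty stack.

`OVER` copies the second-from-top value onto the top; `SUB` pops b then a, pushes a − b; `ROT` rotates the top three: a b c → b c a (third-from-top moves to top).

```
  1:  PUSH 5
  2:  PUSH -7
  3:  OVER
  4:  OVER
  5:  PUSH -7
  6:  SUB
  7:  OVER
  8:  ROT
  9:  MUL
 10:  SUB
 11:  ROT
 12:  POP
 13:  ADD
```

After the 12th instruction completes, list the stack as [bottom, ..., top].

[-7, -25]

PUSH 5  → 5
PUSH -7 → 5 -7
OVER    → 5 -7 5
OVER    → 5 -7 5 -7
PUSH -7 → 5 -7 5 -7 -7
SUB     → 5 -7 5 0
OVER    → 5 -7 5 0 5
ROT     → 5 -7 0 5 5
MUL     → 5 -7 0 25
SUB     → 5 -7 -25
ROT     → -7 -25 5
POP     → -7 -25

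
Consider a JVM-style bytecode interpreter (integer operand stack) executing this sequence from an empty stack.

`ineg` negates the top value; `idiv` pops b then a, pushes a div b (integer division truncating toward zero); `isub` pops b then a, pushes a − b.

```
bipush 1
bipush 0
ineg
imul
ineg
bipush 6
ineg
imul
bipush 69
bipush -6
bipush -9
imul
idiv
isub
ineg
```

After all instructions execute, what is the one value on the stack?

1

bipush 1   1
bipush 0   1 0
ineg       1 0
imul       0
ineg       0
bipush 6   0 6
ineg       0 -6
imul       0
bipush 69  0 69
bipush -6  0 69 -6
bipush -9  0 69 -6 -9
imul       0 69 54
idiv       0 1
isub       -1
ineg       1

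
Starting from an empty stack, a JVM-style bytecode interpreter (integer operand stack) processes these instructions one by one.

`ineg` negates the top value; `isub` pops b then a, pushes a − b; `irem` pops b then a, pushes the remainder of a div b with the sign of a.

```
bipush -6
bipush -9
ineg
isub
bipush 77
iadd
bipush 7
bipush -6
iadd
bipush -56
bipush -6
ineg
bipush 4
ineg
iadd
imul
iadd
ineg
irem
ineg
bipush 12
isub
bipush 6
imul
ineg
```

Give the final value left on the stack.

444

bipush -6  -> [-6]
bipush -9  -> [-6, -9]
ineg       -> [-6, 9]
isub       -> [-15]
bipush 77  -> [-15, 77]
iadd       -> [62]
bipush 7   -> [62, 7]
bipush -6  -> [62, 7, -6]
iadd       -> [62, 1]
bipush -56 -> [62, 1, -56]
bipush -6  -> [62, 1, -56, -6]
ineg       -> [62, 1, -56, 6]
bipush 4   -> [62, 1, -56, 6, 4]
ineg       -> [62, 1, -56, 6, -4]
iadd       -> [62, 1, -56, 2]
imul       -> [62, 1, -112]
iadd       -> [62, -111]
ineg       -> [62, 111]
irem       -> [62]
ineg       -> [-62]
bipush 12  -> [-62, 12]
isub       -> [-74]
bipush 6   -> [-74, 6]
imul       -> [-444]
ineg       -> [444]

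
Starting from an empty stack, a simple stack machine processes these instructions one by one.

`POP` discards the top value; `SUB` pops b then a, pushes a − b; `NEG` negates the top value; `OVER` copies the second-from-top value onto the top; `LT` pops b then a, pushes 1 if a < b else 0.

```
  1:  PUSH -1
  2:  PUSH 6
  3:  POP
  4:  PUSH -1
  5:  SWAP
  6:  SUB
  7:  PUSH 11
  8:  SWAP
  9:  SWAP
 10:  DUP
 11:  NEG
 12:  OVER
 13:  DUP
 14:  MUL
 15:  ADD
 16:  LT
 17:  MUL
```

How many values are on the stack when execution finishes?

1

PUSH -1 → [-1]
PUSH 6  → [-1, 6]
POP     → [-1]
PUSH -1 → [-1, -1]
SWAP    → [-1, -1]
SUB     → [0]
PUSH 11 → [0, 11]
SWAP    → [11, 0]
SWAP    → [0, 11]
DUP     → [0, 11, 11]
NEG     → [0, 11, -11]
OVER    → [0, 11, -11, 11]
DUP     → [0, 11, -11, 11, 11]
MUL     → [0, 11, -11, 121]
ADD     → [0, 11, 110]
LT      → [0, 1]
MUL     → [0]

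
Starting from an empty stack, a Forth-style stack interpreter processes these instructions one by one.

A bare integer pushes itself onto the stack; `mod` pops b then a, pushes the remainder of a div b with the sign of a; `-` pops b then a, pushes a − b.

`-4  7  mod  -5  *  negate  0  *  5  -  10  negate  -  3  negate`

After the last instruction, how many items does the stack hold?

2

-4     : -4
7      : -4 7
mod    : -4
-5     : -4 -5
*      : 20
negate : -20
0      : -20 0
*      : 0
5      : 0 5
-      : -5
10     : -5 10
negate : -5 -10
-      : 5
3      : 5 3
negate : 5 -3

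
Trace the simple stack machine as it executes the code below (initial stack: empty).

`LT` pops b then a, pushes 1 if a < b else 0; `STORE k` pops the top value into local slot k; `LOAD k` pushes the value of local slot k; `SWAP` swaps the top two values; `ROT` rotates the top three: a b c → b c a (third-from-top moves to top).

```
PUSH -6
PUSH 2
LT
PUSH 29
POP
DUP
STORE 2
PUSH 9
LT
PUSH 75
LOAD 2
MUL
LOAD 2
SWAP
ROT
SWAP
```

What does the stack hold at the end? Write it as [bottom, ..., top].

PUSH -6 -> -6
PUSH 2  -> -6 2
LT      -> 1
PUSH 29 -> 1 29
POP     -> 1
DUP     -> 1 1
STORE 2 -> 1
PUSH 9  -> 1 9
LT      -> 1
PUSH 75 -> 1 75
LOAD 2  -> 1 75 1
MUL     -> 1 75
LOAD 2  -> 1 75 1
SWAP    -> 1 1 75
ROT     -> 1 75 1
SWAP    -> 1 1 75

[1, 1, 75]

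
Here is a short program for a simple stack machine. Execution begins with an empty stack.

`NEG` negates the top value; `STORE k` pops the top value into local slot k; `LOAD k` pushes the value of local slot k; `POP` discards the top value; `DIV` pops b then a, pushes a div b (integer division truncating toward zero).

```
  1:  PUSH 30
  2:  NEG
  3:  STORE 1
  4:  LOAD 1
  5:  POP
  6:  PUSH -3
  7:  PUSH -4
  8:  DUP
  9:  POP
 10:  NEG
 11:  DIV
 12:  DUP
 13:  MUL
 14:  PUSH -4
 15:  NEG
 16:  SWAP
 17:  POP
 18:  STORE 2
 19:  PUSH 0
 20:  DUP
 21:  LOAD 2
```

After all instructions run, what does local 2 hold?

4

PUSH 30  30
NEG      -30
STORE 1  (empty)
LOAD 1   -30
POP      (empty)
PUSH -3  -3
PUSH -4  -3 -4
DUP      -3 -4 -4
POP      -3 -4
NEG      -3 4
DIV      0
DUP      0 0
MUL      0
PUSH -4  0 -4
NEG      0 4
SWAP     4 0
POP      4
STORE 2  (empty)
PUSH 0   0
DUP      0 0
LOAD 2   0 0 4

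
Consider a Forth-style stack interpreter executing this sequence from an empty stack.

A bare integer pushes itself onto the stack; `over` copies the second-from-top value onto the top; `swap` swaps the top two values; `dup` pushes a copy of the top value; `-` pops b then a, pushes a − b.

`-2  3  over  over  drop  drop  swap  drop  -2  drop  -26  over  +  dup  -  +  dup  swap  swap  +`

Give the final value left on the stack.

-2   -> [-2]
3    -> [-2, 3]
over -> [-2, 3, -2]
over -> [-2, 3, -2, 3]
drop -> [-2, 3, -2]
drop -> [-2, 3]
swap -> [3, -2]
drop -> [3]
-2   -> [3, -2]
drop -> [3]
-26  -> [3, -26]
over -> [3, -26, 3]
+    -> [3, -23]
dup  -> [3, -23, -23]
-    -> [3, 0]
+    -> [3]
dup  -> [3, 3]
swap -> [3, 3]
swap -> [3, 3]
+    -> [6]

6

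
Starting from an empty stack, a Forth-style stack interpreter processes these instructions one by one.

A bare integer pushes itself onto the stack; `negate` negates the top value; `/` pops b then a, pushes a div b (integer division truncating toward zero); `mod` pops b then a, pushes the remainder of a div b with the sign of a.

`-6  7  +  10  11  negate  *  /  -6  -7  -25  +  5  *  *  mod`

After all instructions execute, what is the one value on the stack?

0

-6     -> -6
7      -> -6 7
+      -> 1
10     -> 1 10
11     -> 1 10 11
negate -> 1 10 -11
*      -> 1 -110
/      -> 0
-6     -> 0 -6
-7     -> 0 -6 -7
-25    -> 0 -6 -7 -25
+      -> 0 -6 -32
5      -> 0 -6 -32 5
*      -> 0 -6 -160
*      -> 0 960
mod    -> 0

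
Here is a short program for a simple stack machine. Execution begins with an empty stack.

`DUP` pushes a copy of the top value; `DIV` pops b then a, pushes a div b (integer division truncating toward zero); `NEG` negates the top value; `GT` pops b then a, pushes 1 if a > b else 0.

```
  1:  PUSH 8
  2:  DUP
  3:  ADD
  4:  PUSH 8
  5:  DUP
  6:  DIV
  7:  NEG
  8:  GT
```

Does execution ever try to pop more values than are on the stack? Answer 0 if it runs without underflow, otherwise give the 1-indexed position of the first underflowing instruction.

PUSH 8  [8]
DUP     [8, 8]
ADD     [16]
PUSH 8  [16, 8]
DUP     [16, 8, 8]
DIV     [16, 1]
NEG     [16, -1]
GT      [1]

0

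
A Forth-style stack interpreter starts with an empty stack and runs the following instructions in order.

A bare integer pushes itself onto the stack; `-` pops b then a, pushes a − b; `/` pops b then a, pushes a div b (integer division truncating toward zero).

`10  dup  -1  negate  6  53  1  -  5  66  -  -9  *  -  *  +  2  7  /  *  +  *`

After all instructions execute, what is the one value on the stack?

10     → 10
dup    → 10 10
-1     → 10 10 -1
negate → 10 10 1
6      → 10 10 1 6
53     → 10 10 1 6 53
1      → 10 10 1 6 53 1
-      → 10 10 1 6 52
5      → 10 10 1 6 52 5
66     → 10 10 1 6 52 5 66
-      → 10 10 1 6 52 -61
-9     → 10 10 1 6 52 -61 -9
*      → 10 10 1 6 52 549
-      → 10 10 1 6 -497
*      → 10 10 1 -2982
+      → 10 10 -2981
2      → 10 10 -2981 2
7      → 10 10 -2981 2 7
/      → 10 10 -2981 0
*      → 10 10 0
+      → 10 10
*      → 100

100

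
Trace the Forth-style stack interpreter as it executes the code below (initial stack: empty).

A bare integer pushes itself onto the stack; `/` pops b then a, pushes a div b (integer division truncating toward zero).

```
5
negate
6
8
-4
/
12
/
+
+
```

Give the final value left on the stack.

5      -> 5
negate -> -5
6      -> -5 6
8      -> -5 6 8
-4     -> -5 6 8 -4
/      -> -5 6 -2
12     -> -5 6 -2 12
/      -> -5 6 0
+      -> -5 6
+      -> 1

1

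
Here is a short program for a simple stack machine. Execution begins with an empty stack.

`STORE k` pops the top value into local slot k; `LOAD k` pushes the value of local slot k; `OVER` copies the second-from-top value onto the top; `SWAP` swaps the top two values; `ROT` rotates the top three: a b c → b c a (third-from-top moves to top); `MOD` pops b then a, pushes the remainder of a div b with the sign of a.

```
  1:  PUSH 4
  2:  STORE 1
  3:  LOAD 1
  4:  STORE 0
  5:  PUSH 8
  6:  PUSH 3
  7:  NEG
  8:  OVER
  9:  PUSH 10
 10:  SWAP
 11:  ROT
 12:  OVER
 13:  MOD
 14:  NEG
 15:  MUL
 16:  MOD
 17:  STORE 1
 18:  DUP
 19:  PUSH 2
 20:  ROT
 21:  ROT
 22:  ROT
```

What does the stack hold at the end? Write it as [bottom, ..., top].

[8, 8, 2]

PUSH 4   4
STORE 1  (empty)
LOAD 1   4
STORE 0  (empty)
PUSH 8   8
PUSH 3   8 3
NEG      8 -3
OVER     8 -3 8
PUSH 10  8 -3 8 10
SWAP     8 -3 10 8
ROT      8 10 8 -3
OVER     8 10 8 -3 8
MOD      8 10 8 -3
NEG      8 10 8 3
MUL      8 10 24
MOD      8 10
STORE 1  8
DUP      8 8
PUSH 2   8 8 2
ROT      8 2 8
ROT      2 8 8
ROT      8 8 2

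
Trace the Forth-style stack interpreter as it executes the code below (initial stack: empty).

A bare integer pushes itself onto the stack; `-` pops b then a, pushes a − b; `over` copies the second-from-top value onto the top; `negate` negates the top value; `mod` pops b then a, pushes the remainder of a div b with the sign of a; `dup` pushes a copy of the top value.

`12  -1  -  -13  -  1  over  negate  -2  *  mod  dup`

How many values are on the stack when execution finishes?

12     : 12
-1     : 12 -1
-      : 13
-13    : 13 -13
-      : 26
1      : 26 1
over   : 26 1 26
negate : 26 1 -26
-2     : 26 1 -26 -2
*      : 26 1 52
mod    : 26 1
dup    : 26 1 1

3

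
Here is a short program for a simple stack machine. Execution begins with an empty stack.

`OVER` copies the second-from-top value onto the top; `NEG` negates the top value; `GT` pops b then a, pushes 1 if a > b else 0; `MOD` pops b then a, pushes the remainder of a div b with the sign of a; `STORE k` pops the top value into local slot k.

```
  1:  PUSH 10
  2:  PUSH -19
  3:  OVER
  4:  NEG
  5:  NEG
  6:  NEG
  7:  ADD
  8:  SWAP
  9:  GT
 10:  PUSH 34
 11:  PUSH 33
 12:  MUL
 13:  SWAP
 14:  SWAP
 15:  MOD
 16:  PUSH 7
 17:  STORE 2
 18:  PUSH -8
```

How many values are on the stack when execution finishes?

PUSH 10  : [10]
PUSH -19 : [10, -19]
OVER     : [10, -19, 10]
NEG      : [10, -19, -10]
NEG      : [10, -19, 10]
NEG      : [10, -19, -10]
ADD      : [10, -29]
SWAP     : [-29, 10]
GT       : [0]
PUSH 34  : [0, 34]
PUSH 33  : [0, 34, 33]
MUL      : [0, 1122]
SWAP     : [1122, 0]
SWAP     : [0, 1122]
MOD      : [0]
PUSH 7   : [0, 7]
STORE 2  : [0]
PUSH -8  : [0, -8]

2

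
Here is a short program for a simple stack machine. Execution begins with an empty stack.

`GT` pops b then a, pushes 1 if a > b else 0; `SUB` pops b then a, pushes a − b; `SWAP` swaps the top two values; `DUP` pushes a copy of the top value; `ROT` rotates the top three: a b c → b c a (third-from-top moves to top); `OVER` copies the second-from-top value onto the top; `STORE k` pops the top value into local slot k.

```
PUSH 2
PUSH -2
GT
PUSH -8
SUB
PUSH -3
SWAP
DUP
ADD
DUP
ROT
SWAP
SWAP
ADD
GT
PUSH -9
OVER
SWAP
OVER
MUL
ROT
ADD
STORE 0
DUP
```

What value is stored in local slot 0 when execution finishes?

PUSH 2  -> 2
PUSH -2 -> 2 -2
GT      -> 1
PUSH -8 -> 1 -8
SUB     -> 9
PUSH -3 -> 9 -3
SWAP    -> -3 9
DUP     -> -3 9 9
ADD     -> -3 18
DUP     -> -3 18 18
ROT     -> 18 18 -3
SWAP    -> 18 -3 18
SWAP    -> 18 18 -3
ADD     -> 18 15
GT      -> 1
PUSH -9 -> 1 -9
OVER    -> 1 -9 1
SWAP    -> 1 1 -9
OVER    -> 1 1 -9 1
MUL     -> 1 1 -9
ROT     -> 1 -9 1
ADD     -> 1 -8
STORE 0 -> 1
DUP     -> 1 1

-8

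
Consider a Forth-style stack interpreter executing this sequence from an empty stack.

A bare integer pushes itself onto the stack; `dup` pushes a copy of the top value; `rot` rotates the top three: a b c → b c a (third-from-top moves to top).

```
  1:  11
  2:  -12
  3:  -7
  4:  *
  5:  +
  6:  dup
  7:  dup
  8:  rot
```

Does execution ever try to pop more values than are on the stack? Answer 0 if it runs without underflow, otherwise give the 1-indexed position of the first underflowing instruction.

0

11  -> 11
-12 -> 11 -12
-7  -> 11 -12 -7
*   -> 11 84
+   -> 95
dup -> 95 95
dup -> 95 95 95
rot -> 95 95 95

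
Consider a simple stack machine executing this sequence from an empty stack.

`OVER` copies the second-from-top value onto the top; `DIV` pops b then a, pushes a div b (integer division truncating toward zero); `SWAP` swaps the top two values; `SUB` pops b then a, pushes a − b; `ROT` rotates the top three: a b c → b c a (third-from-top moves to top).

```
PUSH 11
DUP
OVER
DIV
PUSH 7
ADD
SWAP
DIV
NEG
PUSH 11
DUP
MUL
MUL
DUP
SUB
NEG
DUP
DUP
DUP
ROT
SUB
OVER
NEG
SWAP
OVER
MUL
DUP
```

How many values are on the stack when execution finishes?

5

PUSH 11  [11]
DUP      [11, 11]
OVER     [11, 11, 11]
DIV      [11, 1]
PUSH 7   [11, 1, 7]
ADD      [11, 8]
SWAP     [8, 11]
DIV      [0]
NEG      [0]
PUSH 11  [0, 11]
DUP      [0, 11, 11]
MUL      [0, 121]
MUL      [0]
DUP      [0, 0]
SUB      [0]
NEG      [0]
DUP      [0, 0]
DUP      [0, 0, 0]
DUP      [0, 0, 0, 0]
ROT      [0, 0, 0, 0]
SUB      [0, 0, 0]
OVER     [0, 0, 0, 0]
NEG      [0, 0, 0, 0]
SWAP     [0, 0, 0, 0]
OVER     [0, 0, 0, 0, 0]
MUL      [0, 0, 0, 0]
DUP      [0, 0, 0, 0, 0]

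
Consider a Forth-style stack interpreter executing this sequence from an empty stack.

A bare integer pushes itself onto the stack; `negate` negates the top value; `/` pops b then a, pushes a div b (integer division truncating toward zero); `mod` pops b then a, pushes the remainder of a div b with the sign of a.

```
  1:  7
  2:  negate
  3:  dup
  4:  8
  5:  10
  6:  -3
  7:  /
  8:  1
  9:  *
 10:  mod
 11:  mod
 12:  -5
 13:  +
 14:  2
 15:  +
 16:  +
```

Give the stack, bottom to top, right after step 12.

[-7, -1, -5]

7       7
negate  -7
dup     -7 -7
8       -7 -7 8
10      -7 -7 8 10
-3      -7 -7 8 10 -3
/       -7 -7 8 -3
1       -7 -7 8 -3 1
*       -7 -7 8 -3
mod     -7 -7 2
mod     -7 -1
-5      -7 -1 -5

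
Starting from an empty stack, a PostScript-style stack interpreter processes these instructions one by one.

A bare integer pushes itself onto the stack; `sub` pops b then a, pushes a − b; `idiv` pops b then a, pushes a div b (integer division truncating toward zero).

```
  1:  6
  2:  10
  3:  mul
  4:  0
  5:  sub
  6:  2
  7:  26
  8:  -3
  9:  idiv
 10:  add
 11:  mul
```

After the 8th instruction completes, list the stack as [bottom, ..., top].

6    [6]
10   [6, 10]
mul  [60]
0    [60, 0]
sub  [60]
2    [60, 2]
26   [60, 2, 26]
-3   [60, 2, 26, -3]

[60, 2, 26, -3]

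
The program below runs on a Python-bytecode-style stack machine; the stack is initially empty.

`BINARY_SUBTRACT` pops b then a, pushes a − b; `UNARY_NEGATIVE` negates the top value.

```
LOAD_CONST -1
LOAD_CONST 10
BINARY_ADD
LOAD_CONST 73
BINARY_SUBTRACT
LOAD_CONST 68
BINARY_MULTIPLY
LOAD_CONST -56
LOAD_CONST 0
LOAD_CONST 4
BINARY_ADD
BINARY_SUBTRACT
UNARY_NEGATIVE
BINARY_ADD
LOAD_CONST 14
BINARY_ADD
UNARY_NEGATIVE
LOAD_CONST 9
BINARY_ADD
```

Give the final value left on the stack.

LOAD_CONST -1   -> -1
LOAD_CONST 10   -> -1 10
BINARY_ADD      -> 9
LOAD_CONST 73   -> 9 73
BINARY_SUBTRACT -> -64
LOAD_CONST 68   -> -64 68
BINARY_MULTIPLY -> -4352
LOAD_CONST -56  -> -4352 -56
LOAD_CONST 0    -> -4352 -56 0
LOAD_CONST 4    -> -4352 -56 0 4
BINARY_ADD      -> -4352 -56 4
BINARY_SUBTRACT -> -4352 -60
UNARY_NEGATIVE  -> -4352 60
BINARY_ADD      -> -4292
LOAD_CONST 14   -> -4292 14
BINARY_ADD      -> -4278
UNARY_NEGATIVE  -> 4278
LOAD_CONST 9    -> 4278 9
BINARY_ADD      -> 4287

4287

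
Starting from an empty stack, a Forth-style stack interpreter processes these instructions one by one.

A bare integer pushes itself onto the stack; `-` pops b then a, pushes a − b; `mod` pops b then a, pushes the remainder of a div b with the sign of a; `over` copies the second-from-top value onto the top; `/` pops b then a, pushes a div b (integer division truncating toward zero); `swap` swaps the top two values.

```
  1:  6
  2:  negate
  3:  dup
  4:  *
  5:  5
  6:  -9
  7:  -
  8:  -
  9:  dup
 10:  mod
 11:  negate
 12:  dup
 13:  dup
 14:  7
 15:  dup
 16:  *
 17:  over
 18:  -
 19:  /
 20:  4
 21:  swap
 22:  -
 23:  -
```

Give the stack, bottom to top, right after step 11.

[0]

6       [6]
negate  [-6]
dup     [-6, -6]
*       [36]
5       [36, 5]
-9      [36, 5, -9]
-       [36, 14]
-       [22]
dup     [22, 22]
mod     [0]
negate  [0]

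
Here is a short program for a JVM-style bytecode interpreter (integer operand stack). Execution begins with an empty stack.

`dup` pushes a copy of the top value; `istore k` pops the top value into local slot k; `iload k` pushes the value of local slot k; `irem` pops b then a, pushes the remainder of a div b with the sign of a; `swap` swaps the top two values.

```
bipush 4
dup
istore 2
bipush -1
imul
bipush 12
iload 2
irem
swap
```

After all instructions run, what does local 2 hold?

4

bipush 4   [4]
dup        [4, 4]
istore 2   [4]
bipush -1  [4, -1]
imul       [-4]
bipush 12  [-4, 12]
iload 2    [-4, 12, 4]
irem       [-4, 0]
swap       [0, -4]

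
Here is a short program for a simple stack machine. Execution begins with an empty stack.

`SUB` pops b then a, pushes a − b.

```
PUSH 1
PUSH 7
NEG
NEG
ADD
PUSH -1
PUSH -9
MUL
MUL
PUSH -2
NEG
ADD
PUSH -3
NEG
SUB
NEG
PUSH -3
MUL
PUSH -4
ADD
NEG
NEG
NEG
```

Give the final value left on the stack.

PUSH 1   1
PUSH 7   1 7
NEG      1 -7
NEG      1 7
ADD      8
PUSH -1  8 -1
PUSH -9  8 -1 -9
MUL      8 9
MUL      72
PUSH -2  72 -2
NEG      72 2
ADD      74
PUSH -3  74 -3
NEG      74 3
SUB      71
NEG      -71
PUSH -3  -71 -3
MUL      213
PUSH -4  213 -4
ADD      209
NEG      -209
NEG      209
NEG      -209

-209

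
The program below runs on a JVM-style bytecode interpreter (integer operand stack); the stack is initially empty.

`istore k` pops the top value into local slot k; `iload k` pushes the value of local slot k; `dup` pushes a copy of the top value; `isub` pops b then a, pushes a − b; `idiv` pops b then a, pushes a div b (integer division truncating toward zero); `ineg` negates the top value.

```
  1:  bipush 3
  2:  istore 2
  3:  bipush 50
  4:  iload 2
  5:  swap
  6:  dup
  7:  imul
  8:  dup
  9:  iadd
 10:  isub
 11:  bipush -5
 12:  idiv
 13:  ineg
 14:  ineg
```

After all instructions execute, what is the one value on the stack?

999

bipush 3   3
istore 2   (empty)
bipush 50  50
iload 2    50 3
swap       3 50
dup        3 50 50
imul       3 2500
dup        3 2500 2500
iadd       3 5000
isub       -4997
bipush -5  -4997 -5
idiv       999
ineg       -999
ineg       999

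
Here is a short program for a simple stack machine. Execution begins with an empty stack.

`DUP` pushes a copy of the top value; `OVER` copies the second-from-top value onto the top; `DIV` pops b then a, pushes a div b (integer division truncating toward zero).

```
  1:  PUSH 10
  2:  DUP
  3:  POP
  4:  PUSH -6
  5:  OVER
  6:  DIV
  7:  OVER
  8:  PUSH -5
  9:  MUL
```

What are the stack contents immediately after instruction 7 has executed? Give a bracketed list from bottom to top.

[10, 0, 10]

PUSH 10 -> [10]
DUP     -> [10, 10]
POP     -> [10]
PUSH -6 -> [10, -6]
OVER    -> [10, -6, 10]
DIV     -> [10, 0]
OVER    -> [10, 0, 10]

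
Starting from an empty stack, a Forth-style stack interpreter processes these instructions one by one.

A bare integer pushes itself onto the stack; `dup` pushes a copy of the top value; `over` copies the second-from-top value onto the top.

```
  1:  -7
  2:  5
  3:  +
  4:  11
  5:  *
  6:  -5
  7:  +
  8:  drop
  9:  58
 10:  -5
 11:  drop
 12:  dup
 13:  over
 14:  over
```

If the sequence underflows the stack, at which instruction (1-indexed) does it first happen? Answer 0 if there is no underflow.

0

-7   → -7
5    → -7 5
+    → -2
11   → -2 11
*    → -22
-5   → -22 -5
+    → -27
drop → (empty)
58   → 58
-5   → 58 -5
drop → 58
dup  → 58 58
over → 58 58 58
over → 58 58 58 58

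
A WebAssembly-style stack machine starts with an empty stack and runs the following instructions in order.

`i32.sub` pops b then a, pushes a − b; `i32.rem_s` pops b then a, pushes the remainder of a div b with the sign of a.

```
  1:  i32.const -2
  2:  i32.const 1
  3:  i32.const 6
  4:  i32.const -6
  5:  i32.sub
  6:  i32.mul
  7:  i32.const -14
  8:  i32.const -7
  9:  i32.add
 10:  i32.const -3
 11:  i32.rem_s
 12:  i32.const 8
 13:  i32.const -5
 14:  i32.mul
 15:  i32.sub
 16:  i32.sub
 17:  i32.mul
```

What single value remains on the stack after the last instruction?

56

i32.const -2  -> [-2]
i32.const 1   -> [-2, 1]
i32.const 6   -> [-2, 1, 6]
i32.const -6  -> [-2, 1, 6, -6]
i32.sub       -> [-2, 1, 12]
i32.mul       -> [-2, 12]
i32.const -14 -> [-2, 12, -14]
i32.const -7  -> [-2, 12, -14, -7]
i32.add       -> [-2, 12, -21]
i32.const -3  -> [-2, 12, -21, -3]
i32.rem_s     -> [-2, 12, 0]
i32.const 8   -> [-2, 12, 0, 8]
i32.const -5  -> [-2, 12, 0, 8, -5]
i32.mul       -> [-2, 12, 0, -40]
i32.sub       -> [-2, 12, 40]
i32.sub       -> [-2, -28]
i32.mul       -> [56]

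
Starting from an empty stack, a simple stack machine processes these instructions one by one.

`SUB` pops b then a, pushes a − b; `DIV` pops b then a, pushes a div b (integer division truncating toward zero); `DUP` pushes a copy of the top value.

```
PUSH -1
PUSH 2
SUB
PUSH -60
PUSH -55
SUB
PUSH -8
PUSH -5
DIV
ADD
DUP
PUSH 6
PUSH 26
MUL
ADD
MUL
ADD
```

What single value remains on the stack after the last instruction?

-611

PUSH -1   -1
PUSH 2    -1 2
SUB       -3
PUSH -60  -3 -60
PUSH -55  -3 -60 -55
SUB       -3 -5
PUSH -8   -3 -5 -8
PUSH -5   -3 -5 -8 -5
DIV       -3 -5 1
ADD       -3 -4
DUP       -3 -4 -4
PUSH 6    -3 -4 -4 6
PUSH 26   -3 -4 -4 6 26
MUL       -3 -4 -4 156
ADD       -3 -4 152
MUL       -3 -608
ADD       -611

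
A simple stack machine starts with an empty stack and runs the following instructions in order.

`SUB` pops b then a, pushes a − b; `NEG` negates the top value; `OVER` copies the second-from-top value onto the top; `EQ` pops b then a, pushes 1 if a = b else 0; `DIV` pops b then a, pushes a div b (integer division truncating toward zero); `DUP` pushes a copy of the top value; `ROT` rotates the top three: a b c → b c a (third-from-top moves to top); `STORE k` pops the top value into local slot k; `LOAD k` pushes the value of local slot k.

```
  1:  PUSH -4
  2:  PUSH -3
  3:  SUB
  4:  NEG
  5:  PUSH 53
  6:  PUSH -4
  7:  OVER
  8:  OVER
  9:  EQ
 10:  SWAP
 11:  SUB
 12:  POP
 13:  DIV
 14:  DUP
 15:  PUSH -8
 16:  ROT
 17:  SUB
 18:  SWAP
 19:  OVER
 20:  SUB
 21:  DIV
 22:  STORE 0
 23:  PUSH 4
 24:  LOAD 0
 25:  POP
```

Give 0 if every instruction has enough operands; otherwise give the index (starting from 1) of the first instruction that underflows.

0

PUSH -4  -4
PUSH -3  -4 -3
SUB      -1
NEG      1
PUSH 53  1 53
PUSH -4  1 53 -4
OVER     1 53 -4 53
OVER     1 53 -4 53 -4
EQ       1 53 -4 0
SWAP     1 53 0 -4
SUB      1 53 4
POP      1 53
DIV      0
DUP      0 0
PUSH -8  0 0 -8
ROT      0 -8 0
SUB      0 -8
SWAP     -8 0
OVER     -8 0 -8
SUB      -8 8
DIV      -1
STORE 0  (empty)
PUSH 4   4
LOAD 0   4 -1
POP      4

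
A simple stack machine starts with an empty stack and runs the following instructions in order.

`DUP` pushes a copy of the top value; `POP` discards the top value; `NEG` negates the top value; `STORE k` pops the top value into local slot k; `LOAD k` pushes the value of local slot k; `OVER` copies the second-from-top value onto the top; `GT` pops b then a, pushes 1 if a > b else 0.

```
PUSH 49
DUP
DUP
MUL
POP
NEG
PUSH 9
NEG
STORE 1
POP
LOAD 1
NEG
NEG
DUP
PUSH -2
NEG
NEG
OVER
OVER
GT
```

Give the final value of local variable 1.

-9

PUSH 49 -> [49]
DUP     -> [49, 49]
DUP     -> [49, 49, 49]
MUL     -> [49, 2401]
POP     -> [49]
NEG     -> [-49]
PUSH 9  -> [-49, 9]
NEG     -> [-49, -9]
STORE 1 -> [-49]
POP     -> []
LOAD 1  -> [-9]
NEG     -> [9]
NEG     -> [-9]
DUP     -> [-9, -9]
PUSH -2 -> [-9, -9, -2]
NEG     -> [-9, -9, 2]
NEG     -> [-9, -9, -2]
OVER    -> [-9, -9, -2, -9]
OVER    -> [-9, -9, -2, -9, -2]
GT      -> [-9, -9, -2, 0]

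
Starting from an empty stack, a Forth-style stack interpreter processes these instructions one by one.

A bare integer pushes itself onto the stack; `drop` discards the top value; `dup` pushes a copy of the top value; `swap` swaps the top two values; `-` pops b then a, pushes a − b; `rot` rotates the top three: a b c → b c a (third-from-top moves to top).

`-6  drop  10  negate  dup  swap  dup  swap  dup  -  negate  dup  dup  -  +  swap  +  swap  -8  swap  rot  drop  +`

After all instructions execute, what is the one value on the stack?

-18

-6     → [-6]
drop   → []
10     → [10]
negate → [-10]
dup    → [-10, -10]
swap   → [-10, -10]
dup    → [-10, -10, -10]
swap   → [-10, -10, -10]
dup    → [-10, -10, -10, -10]
-      → [-10, -10, 0]
negate → [-10, -10, 0]
dup    → [-10, -10, 0, 0]
dup    → [-10, -10, 0, 0, 0]
-      → [-10, -10, 0, 0]
+      → [-10, -10, 0]
swap   → [-10, 0, -10]
+      → [-10, -10]
swap   → [-10, -10]
-8     → [-10, -10, -8]
swap   → [-10, -8, -10]
rot    → [-8, -10, -10]
drop   → [-8, -10]
+      → [-18]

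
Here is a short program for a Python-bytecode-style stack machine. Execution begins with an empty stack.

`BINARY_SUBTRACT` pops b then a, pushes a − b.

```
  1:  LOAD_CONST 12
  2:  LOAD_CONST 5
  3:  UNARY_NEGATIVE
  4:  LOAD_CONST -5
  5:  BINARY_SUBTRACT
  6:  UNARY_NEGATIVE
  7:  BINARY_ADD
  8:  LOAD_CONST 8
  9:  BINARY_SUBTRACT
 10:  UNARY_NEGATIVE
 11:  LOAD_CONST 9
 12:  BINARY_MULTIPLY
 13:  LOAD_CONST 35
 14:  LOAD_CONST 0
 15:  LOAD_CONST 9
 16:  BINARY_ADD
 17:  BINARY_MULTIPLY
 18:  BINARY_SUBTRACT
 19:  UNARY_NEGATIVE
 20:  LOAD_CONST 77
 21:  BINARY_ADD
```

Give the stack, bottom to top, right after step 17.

[-36, 315]

LOAD_CONST 12   : [12]
LOAD_CONST 5    : [12, 5]
UNARY_NEGATIVE  : [12, -5]
LOAD_CONST -5   : [12, -5, -5]
BINARY_SUBTRACT : [12, 0]
UNARY_NEGATIVE  : [12, 0]
BINARY_ADD      : [12]
LOAD_CONST 8    : [12, 8]
BINARY_SUBTRACT : [4]
UNARY_NEGATIVE  : [-4]
LOAD_CONST 9    : [-4, 9]
BINARY_MULTIPLY : [-36]
LOAD_CONST 35   : [-36, 35]
LOAD_CONST 0    : [-36, 35, 0]
LOAD_CONST 9    : [-36, 35, 0, 9]
BINARY_ADD      : [-36, 35, 9]
BINARY_MULTIPLY : [-36, 315]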